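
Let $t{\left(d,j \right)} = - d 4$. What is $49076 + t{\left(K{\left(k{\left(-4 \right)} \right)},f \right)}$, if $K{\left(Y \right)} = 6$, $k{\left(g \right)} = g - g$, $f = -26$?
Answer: $49052$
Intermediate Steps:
$k{\left(g \right)} = 0$
$t{\left(d,j \right)} = - 4 d$
$49076 + t{\left(K{\left(k{\left(-4 \right)} \right)},f \right)} = 49076 - 24 = 49052$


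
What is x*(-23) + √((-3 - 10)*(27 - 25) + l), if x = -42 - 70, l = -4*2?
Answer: 2576 + I*√34 ≈ 2576.0 + 5.831*I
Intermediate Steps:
l = -8
x = -112
x*(-23) + √((-3 - 10)*(27 - 25) + l) = -112*(-23) + √((-3 - 10)*(27 - 25) - 8) = 2576 + √(-13*2 - 8) = 2576 + √(-26 - 8) = 2576 + √(-34) = 2576 + I*√34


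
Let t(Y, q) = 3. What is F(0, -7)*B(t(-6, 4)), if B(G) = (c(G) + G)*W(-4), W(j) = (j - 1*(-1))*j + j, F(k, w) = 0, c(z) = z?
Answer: 0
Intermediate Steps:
W(j) = j + j*(1 + j) (W(j) = (j + 1)*j + j = (1 + j)*j + j = j*(1 + j) + j = j + j*(1 + j))
B(G) = 16*G (B(G) = (G + G)*(-4*(2 - 4)) = (2*G)*(-4*(-2)) = (2*G)*8 = 16*G)
F(0, -7)*B(t(-6, 4)) = 0*(16*3) = 0*48 = 0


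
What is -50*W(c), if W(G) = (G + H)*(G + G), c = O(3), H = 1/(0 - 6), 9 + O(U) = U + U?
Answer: -950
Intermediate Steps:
O(U) = -9 + 2*U (O(U) = -9 + (U + U) = -9 + 2*U)
H = -1/6 (H = 1/(-6) = -1/6 ≈ -0.16667)
c = -3 (c = -9 + 2*3 = -9 + 6 = -3)
W(G) = 2*G*(-1/6 + G) (W(G) = (G - 1/6)*(G + G) = (-1/6 + G)*(2*G) = 2*G*(-1/6 + G))
-50*W(c) = -50*(-3)*(-1 + 6*(-3))/3 = -50*(-3)*(-1 - 18)/3 = -50*(-3)*(-19)/3 = -50*19 = -950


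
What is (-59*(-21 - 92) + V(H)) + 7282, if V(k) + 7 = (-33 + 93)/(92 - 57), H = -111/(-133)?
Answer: 97606/7 ≈ 13944.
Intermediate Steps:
H = 111/133 (H = -111*(-1/133) = 111/133 ≈ 0.83459)
V(k) = -37/7 (V(k) = -7 + (-33 + 93)/(92 - 57) = -7 + 60/35 = -7 + 60*(1/35) = -7 + 12/7 = -37/7)
(-59*(-21 - 92) + V(H)) + 7282 = (-59*(-21 - 92) - 37/7) + 7282 = (-59*(-113) - 37/7) + 7282 = (6667 - 37/7) + 7282 = 46632/7 + 7282 = 97606/7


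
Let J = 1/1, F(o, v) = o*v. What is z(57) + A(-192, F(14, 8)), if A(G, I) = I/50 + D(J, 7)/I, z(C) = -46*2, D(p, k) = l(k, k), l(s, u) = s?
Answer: -35879/400 ≈ -89.698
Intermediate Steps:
J = 1
D(p, k) = k
z(C) = -92
A(G, I) = 7/I + I/50 (A(G, I) = I/50 + 7/I = 7/I + I/50)
z(57) + A(-192, F(14, 8)) = -92 + (7/((14*8)) + (14*8)/50) = -92 + (7/112 + (1/50)*112) = -92 + (7*(1/112) + 56/25) = -92 + (1/16 + 56/25) = -92 + 921/400 = -35879/400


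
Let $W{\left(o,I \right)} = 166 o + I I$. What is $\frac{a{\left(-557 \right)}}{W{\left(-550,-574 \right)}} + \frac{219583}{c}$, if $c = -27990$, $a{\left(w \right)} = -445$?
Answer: $- \frac{968738077}{123454560} \approx -7.8469$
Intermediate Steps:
$W{\left(o,I \right)} = I^{2} + 166 o$ ($W{\left(o,I \right)} = 166 o + I^{2} = I^{2} + 166 o$)
$\frac{a{\left(-557 \right)}}{W{\left(-550,-574 \right)}} + \frac{219583}{c} = - \frac{445}{\left(-574\right)^{2} + 166 \left(-550\right)} + \frac{219583}{-27990} = - \frac{445}{329476 - 91300} + 219583 \left(- \frac{1}{27990}\right) = - \frac{445}{238176} - \frac{219583}{27990} = - \frac{968738077}{123454560}$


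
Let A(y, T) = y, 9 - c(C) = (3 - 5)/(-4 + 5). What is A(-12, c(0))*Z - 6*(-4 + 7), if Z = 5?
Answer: -78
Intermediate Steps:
c(C) = 11 (c(C) = 9 - (3 - 5)/(-4 + 5) = 9 - (-2)/1 = 9 - (-2) = 9 - 1*(-2) = 9 + 2 = 11)
A(-12, c(0))*Z - 6*(-4 + 7) = -12*5 - 6*(-4 + 7) = -60 - 6*3 = -60 - 18 = -78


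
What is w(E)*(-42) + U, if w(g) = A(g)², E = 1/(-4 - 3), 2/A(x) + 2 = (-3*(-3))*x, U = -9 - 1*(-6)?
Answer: -9819/529 ≈ -18.561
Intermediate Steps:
U = -3 (U = -9 + 6 = -3)
A(x) = 2/(-2 + 9*x) (A(x) = 2/(-2 + (-3*(-3))*x) = 2/(-2 + 9*x))
E = -⅐ (E = 1/(-7) = -⅐ ≈ -0.14286)
w(g) = 4/(-2 + 9*g)² (w(g) = (2/(-2 + 9*g))² = 4/(-2 + 9*g)²)
w(E)*(-42) + U = (4/(-2 + 9*(-⅐))²)*(-42) - 3 = (4/(-2 - 9/7)²)*(-42) - 3 = (4/(-23/7)²)*(-42) - 3 = (4*(49/529))*(-42) - 3 = (196/529)*(-42) - 3 = -8232/529 - 3 = -9819/529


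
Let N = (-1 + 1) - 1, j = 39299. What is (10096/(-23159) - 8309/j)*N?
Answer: 589190835/910125541 ≈ 0.64737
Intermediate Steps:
N = -1 (N = 0 - 1 = -1)
(10096/(-23159) - 8309/j)*N = (10096/(-23159) - 8309/39299)*(-1) = (10096*(-1/23159) - 8309*1/39299)*(-1) = (-10096/23159 - 8309/39299)*(-1) = -589190835/910125541*(-1) = 589190835/910125541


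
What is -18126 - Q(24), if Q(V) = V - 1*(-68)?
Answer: -18218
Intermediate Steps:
Q(V) = 68 + V (Q(V) = V + 68 = 68 + V)
-18126 - Q(24) = -18126 - (68 + 24) = -18126 - 1*92 = -18126 - 92 = -18218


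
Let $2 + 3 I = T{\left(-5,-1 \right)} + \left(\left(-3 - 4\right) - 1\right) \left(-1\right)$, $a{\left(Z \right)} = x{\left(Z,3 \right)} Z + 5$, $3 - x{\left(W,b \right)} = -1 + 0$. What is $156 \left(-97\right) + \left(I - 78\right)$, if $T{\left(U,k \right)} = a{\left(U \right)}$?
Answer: $-15213$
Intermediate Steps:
$x{\left(W,b \right)} = 4$ ($x{\left(W,b \right)} = 3 - \left(-1 + 0\right) = 3 - -1 = 3 + 1 = 4$)
$a{\left(Z \right)} = 5 + 4 Z$ ($a{\left(Z \right)} = 4 Z + 5 = 5 + 4 Z$)
$T{\left(U,k \right)} = 5 + 4 U$
$I = -3$ ($I = - \frac{2}{3} + \frac{\left(5 + 4 \left(-5\right)\right) + \left(\left(-3 - 4\right) - 1\right) \left(-1\right)}{3} = - \frac{2}{3} + \frac{\left(5 - 20\right) + \left(-7 - 1\right) \left(-1\right)}{3} = - \frac{2}{3} + \frac{-15 - -8}{3} = - \frac{2}{3} + \frac{-15 + 8}{3} = - \frac{2}{3} + \frac{1}{3} \left(-7\right) = - \frac{2}{3} - \frac{7}{3} = -3$)
$156 \left(-97\right) + \left(I - 78\right) = 156 \left(-97\right) - 81 = -15132 - 81 = -15213$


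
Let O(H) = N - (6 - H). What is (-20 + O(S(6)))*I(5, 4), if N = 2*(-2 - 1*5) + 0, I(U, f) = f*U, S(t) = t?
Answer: -680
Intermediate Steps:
I(U, f) = U*f
N = -14 (N = 2*(-2 - 5) + 0 = 2*(-7) + 0 = -14 + 0 = -14)
O(H) = -20 + H (O(H) = -14 - (6 - H) = -14 + (-6 + H) = -20 + H)
(-20 + O(S(6)))*I(5, 4) = (-20 + (-20 + 6))*(5*4) = (-20 - 14)*20 = -34*20 = -680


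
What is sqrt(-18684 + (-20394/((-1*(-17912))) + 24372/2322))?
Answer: I*sqrt(6231604673464755)/577662 ≈ 136.66*I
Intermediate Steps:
sqrt(-18684 + (-20394/((-1*(-17912))) + 24372/2322)) = sqrt(-18684 + (-20394/17912 + 24372*(1/2322))) = sqrt(-18684 + (-20394*1/17912 + 1354/129)) = sqrt(-18684 + (-10197/8956 + 1354/129)) = sqrt(-18684 + 10811011/1155324) = sqrt(-21575262605/1155324) = I*sqrt(6231604673464755)/577662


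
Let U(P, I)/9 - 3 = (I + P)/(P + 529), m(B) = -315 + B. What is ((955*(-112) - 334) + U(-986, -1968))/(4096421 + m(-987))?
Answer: -48994433/1871469383 ≈ -0.026180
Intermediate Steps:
U(P, I) = 27 + 9*(I + P)/(529 + P) (U(P, I) = 27 + 9*((I + P)/(P + 529)) = 27 + 9*((I + P)/(529 + P)) = 27 + 9*(I + P)/(529 + P))
((955*(-112) - 334) + U(-986, -1968))/(4096421 + m(-987)) = ((955*(-112) - 334) + 9*(1587 - 1968 + 4*(-986))/(529 - 986))/(4096421 + (-315 - 987)) = ((-106960 - 334) + 9*(1587 - 1968 - 3944)/(-457))/(4096421 - 1302) = (-107294 + 9*(-1/457)*(-4325))/4095119 = (-107294 + 38925/457)*(1/4095119) = -48994433/457*1/4095119 = -48994433/1871469383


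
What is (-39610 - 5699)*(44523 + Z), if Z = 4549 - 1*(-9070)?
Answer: -2634355878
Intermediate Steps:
Z = 13619 (Z = 4549 + 9070 = 13619)
(-39610 - 5699)*(44523 + Z) = (-39610 - 5699)*(44523 + 13619) = -45309*58142 = -2634355878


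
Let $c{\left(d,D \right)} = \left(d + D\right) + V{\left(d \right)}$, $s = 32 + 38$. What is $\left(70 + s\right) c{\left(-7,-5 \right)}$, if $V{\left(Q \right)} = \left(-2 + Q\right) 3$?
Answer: $-5460$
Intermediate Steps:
$V{\left(Q \right)} = -6 + 3 Q$
$s = 70$
$c{\left(d,D \right)} = -6 + D + 4 d$ ($c{\left(d,D \right)} = \left(d + D\right) + \left(-6 + 3 d\right) = \left(D + d\right) + \left(-6 + 3 d\right) = -6 + D + 4 d$)
$\left(70 + s\right) c{\left(-7,-5 \right)} = \left(70 + 70\right) \left(-6 - 5 + 4 \left(-7\right)\right) = 140 \left(-6 - 5 - 28\right) = 140 \left(-39\right) = -5460$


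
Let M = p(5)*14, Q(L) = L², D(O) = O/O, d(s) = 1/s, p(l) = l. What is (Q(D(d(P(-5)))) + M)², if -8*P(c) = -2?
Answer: 5041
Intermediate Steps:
P(c) = ¼ (P(c) = -⅛*(-2) = ¼)
d(s) = 1/s
D(O) = 1
M = 70 (M = 5*14 = 70)
(Q(D(d(P(-5)))) + M)² = (1² + 70)² = (1 + 70)² = 71² = 5041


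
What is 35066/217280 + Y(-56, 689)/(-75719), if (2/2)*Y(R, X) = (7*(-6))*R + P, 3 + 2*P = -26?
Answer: 21910923/167879840 ≈ 0.13052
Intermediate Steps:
P = -29/2 (P = -3/2 + (½)*(-26) = -3/2 - 13 = -29/2 ≈ -14.500)
Y(R, X) = -29/2 - 42*R (Y(R, X) = (7*(-6))*R - 29/2 = -42*R - 29/2 = -29/2 - 42*R)
35066/217280 + Y(-56, 689)/(-75719) = 35066/217280 + (-29/2 - 42*(-56))/(-75719) = 35066*(1/217280) + (-29/2 + 2352)*(-1/75719) = 17533/108640 + (4675/2)*(-1/75719) = 17533/108640 - 4675/151438 = 21910923/167879840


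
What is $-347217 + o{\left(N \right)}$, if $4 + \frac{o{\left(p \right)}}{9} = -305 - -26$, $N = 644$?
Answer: $-349764$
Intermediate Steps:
$o{\left(p \right)} = -2547$ ($o{\left(p \right)} = -36 + 9 \left(-305 - -26\right) = -36 + 9 \left(-305 + 26\right) = -36 + 9 \left(-279\right) = -36 - 2511 = -2547$)
$-347217 + o{\left(N \right)} = -347217 - 2547 = -349764$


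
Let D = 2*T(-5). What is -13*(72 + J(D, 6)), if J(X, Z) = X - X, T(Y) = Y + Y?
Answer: -936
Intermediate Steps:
T(Y) = 2*Y
D = -20 (D = 2*(2*(-5)) = 2*(-10) = -20)
J(X, Z) = 0
-13*(72 + J(D, 6)) = -13*(72 + 0) = -13*72 = -936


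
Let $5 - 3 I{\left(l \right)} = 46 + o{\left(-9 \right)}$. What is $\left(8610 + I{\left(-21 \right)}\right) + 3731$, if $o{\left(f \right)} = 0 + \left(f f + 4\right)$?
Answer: $12299$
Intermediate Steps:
$o{\left(f \right)} = 4 + f^{2}$ ($o{\left(f \right)} = 0 + \left(f^{2} + 4\right) = 0 + \left(4 + f^{2}\right) = 4 + f^{2}$)
$I{\left(l \right)} = -42$ ($I{\left(l \right)} = \frac{5}{3} - \frac{46 + \left(4 + \left(-9\right)^{2}\right)}{3} = \frac{5}{3} - \frac{46 + \left(4 + 81\right)}{3} = \frac{5}{3} - \frac{46 + 85}{3} = \frac{5}{3} - \frac{131}{3} = -42$)
$\left(8610 + I{\left(-21 \right)}\right) + 3731 = \left(8610 - 42\right) + 3731 = 8568 + 3731 = 12299$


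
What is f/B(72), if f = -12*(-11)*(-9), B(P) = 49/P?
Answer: -85536/49 ≈ -1745.6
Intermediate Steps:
f = -1188 (f = 132*(-9) = -1188)
f/B(72) = -1188/(49/72) = -1188/(49*(1/72)) = -1188/49/72 = -1188*72/49 = -85536/49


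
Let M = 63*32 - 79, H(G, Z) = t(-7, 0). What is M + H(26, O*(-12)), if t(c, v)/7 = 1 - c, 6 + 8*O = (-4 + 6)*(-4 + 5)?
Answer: 1993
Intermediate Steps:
O = -½ (O = -¾ + ((-4 + 6)*(-4 + 5))/8 = -¾ + (2*1)/8 = -¾ + (⅛)*2 = -¾ + ¼ = -½ ≈ -0.50000)
t(c, v) = 7 - 7*c (t(c, v) = 7*(1 - c) = 7 - 7*c)
H(G, Z) = 56 (H(G, Z) = 7 - 7*(-7) = 7 + 49 = 56)
M = 1937 (M = 2016 - 79 = 1937)
M + H(26, O*(-12)) = 1937 + 56 = 1993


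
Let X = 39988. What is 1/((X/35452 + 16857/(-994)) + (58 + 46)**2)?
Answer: 8809822/95147568179 ≈ 9.2591e-5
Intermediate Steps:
1/((X/35452 + 16857/(-994)) + (58 + 46)**2) = 1/((39988/35452 + 16857/(-994)) + (58 + 46)**2) = 1/((39988*(1/35452) + 16857*(-1/994)) + 104**2) = 1/((9997/8863 - 16857/994) + 10816) = 1/(-139466573/8809822 + 10816) = 1/(95147568179/8809822) = 8809822/95147568179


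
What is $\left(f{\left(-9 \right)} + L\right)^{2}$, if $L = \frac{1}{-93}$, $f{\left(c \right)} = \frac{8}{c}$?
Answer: $\frac{63001}{77841} \approx 0.80935$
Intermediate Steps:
$L = - \frac{1}{93} \approx -0.010753$
$\left(f{\left(-9 \right)} + L\right)^{2} = \left(\frac{8}{-9} - \frac{1}{93}\right)^{2} = \left(8 \left(- \frac{1}{9}\right) - \frac{1}{93}\right)^{2} = \left(- \frac{8}{9} - \frac{1}{93}\right)^{2} = \left(- \frac{251}{279}\right)^{2} = \frac{63001}{77841}$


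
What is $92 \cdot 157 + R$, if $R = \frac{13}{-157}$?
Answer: $\frac{2267695}{157} \approx 14444.0$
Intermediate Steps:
$R = - \frac{13}{157}$ ($R = 13 \left(- \frac{1}{157}\right) = - \frac{13}{157} \approx -0.082803$)
$92 \cdot 157 + R = 92 \cdot 157 - \frac{13}{157} = 14444 - \frac{13}{157} = \frac{2267695}{157}$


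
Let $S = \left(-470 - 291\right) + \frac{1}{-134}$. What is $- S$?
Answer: $\frac{101975}{134} \approx 761.01$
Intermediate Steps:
$S = - \frac{101975}{134}$ ($S = -761 - \frac{1}{134} = - \frac{101975}{134} \approx -761.01$)
$- S = \left(-1\right) \left(- \frac{101975}{134}\right) = \frac{101975}{134}$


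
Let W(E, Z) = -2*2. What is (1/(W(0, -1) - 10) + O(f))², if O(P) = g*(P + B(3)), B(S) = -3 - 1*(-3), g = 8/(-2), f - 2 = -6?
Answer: 49729/196 ≈ 253.72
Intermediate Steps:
f = -4 (f = 2 - 6 = -4)
g = -4 (g = 8*(-½) = -4)
B(S) = 0 (B(S) = -3 + 3 = 0)
W(E, Z) = -4
O(P) = -4*P (O(P) = -4*(P + 0) = -4*P)
(1/(W(0, -1) - 10) + O(f))² = (1/(-4 - 10) - 4*(-4))² = (1/(-14) + 16)² = (-1/14 + 16)² = (223/14)² = 49729/196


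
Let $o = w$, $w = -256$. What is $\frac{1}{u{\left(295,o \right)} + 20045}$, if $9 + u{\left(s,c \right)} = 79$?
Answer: $\frac{1}{20115} \approx 4.9714 \cdot 10^{-5}$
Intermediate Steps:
$o = -256$
$u{\left(s,c \right)} = 70$ ($u{\left(s,c \right)} = -9 + 79 = 70$)
$\frac{1}{u{\left(295,o \right)} + 20045} = \frac{1}{70 + 20045} = \frac{1}{20115}$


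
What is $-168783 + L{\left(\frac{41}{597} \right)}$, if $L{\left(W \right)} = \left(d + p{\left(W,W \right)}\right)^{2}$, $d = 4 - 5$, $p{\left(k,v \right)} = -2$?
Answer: $-168774$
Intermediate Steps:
$d = -1$ ($d = 4 - 5 = -1$)
$L{\left(W \right)} = 9$ ($L{\left(W \right)} = \left(-1 - 2\right)^{2} = \left(-3\right)^{2} = 9$)
$-168783 + L{\left(\frac{41}{597} \right)} = -168783 + 9 = -168774$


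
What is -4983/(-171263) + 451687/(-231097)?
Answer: -4010827070/2083071869 ≈ -1.9254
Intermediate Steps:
-4983/(-171263) + 451687/(-231097) = -4983*(-1/171263) + 451687*(-1/231097) = 4983/171263 - 23773/12163 = -4010827070/2083071869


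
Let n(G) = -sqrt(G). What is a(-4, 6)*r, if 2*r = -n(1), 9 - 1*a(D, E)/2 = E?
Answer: 3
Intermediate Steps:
a(D, E) = 18 - 2*E
r = 1/2 (r = (-(-1)*sqrt(1))/2 = (-(-1))/2 = (-1*(-1))/2 = (1/2)*1 = 1/2 ≈ 0.50000)
a(-4, 6)*r = (18 - 2*6)*(1/2) = (18 - 12)*(1/2) = 6*(1/2) = 3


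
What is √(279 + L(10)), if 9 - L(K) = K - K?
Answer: 12*√2 ≈ 16.971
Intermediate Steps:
L(K) = 9 (L(K) = 9 - (K - K) = 9 - 1*0 = 9 + 0 = 9)
√(279 + L(10)) = √(279 + 9) = √288 = 12*√2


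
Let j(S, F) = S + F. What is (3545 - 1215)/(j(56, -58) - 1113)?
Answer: -466/223 ≈ -2.0897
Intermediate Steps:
j(S, F) = F + S
(3545 - 1215)/(j(56, -58) - 1113) = (3545 - 1215)/((-58 + 56) - 1113) = 2330/(-2 - 1113) = 2330/(-1115) = 2330*(-1/1115) = -466/223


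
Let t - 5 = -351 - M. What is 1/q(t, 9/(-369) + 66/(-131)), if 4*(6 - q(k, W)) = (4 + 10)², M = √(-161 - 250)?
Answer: -1/43 ≈ -0.023256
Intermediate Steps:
M = I*√411 (M = √(-411) = I*√411 ≈ 20.273*I)
t = -346 - I*√411 (t = 5 + (-351 - I*√411) = -346 - I*√411 ≈ -346.0 - 20.273*I)
q(k, W) = -43 (q(k, W) = 6 - (4 + 10)²/4 = 6 - ¼*14² = 6 - ¼*196 = 6 - 49 = -43)
1/q(t, 9/(-369) + 66/(-131)) = 1/(-43) = -1/43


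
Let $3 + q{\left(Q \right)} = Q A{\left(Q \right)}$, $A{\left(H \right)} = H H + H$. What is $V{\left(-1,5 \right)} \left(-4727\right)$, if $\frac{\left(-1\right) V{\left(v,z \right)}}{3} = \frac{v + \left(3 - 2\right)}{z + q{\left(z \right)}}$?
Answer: $0$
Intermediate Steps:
$A{\left(H \right)} = H + H^{2}$ ($A{\left(H \right)} = H^{2} + H = H + H^{2}$)
$q{\left(Q \right)} = -3 + Q^{2} \left(1 + Q\right)$ ($q{\left(Q \right)} = -3 + Q Q \left(1 + Q\right) = -3 + Q^{2} \left(1 + Q\right)$)
$V{\left(v,z \right)} = - \frac{3 \left(1 + v\right)}{-3 + z + z^{2} \left(1 + z\right)}$ ($V{\left(v,z \right)} = - 3 \frac{v + \left(3 - 2\right)}{z + \left(-3 + z^{2} \left(1 + z\right)\right)} = - 3 \frac{v + 1}{-3 + z + z^{2} \left(1 + z\right)} = - 3 \frac{1 + v}{-3 + z + z^{2} \left(1 + z\right)} = - \frac{3 \left(1 + v\right)}{-3 + z + z^{2} \left(1 + z\right)}$)
$V{\left(-1,5 \right)} \left(-4727\right) = \frac{3 \left(-1 - -1\right)}{-3 + 5 + 5^{2} \left(1 + 5\right)} \left(-4727\right) = \frac{3 \left(-1 + 1\right)}{-3 + 5 + 25 \cdot 6} \left(-4727\right) = 3 \frac{1}{-3 + 5 + 150} \cdot 0 \left(-4727\right) = 3 \cdot \frac{1}{152} \cdot 0 \left(-4727\right) = 0 \left(-4727\right) = 0$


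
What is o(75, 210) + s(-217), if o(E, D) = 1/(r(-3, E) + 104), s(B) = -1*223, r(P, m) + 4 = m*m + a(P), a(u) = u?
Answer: -1276005/5722 ≈ -223.00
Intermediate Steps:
r(P, m) = -4 + P + m² (r(P, m) = -4 + (m*m + P) = -4 + (m² + P) = -4 + (P + m²) = -4 + P + m²)
s(B) = -223
o(E, D) = 1/(97 + E²) (o(E, D) = 1/((-4 - 3 + E²) + 104) = 1/((-7 + E²) + 104) = 1/(97 + E²))
o(75, 210) + s(-217) = 1/(97 + 75²) - 223 = 1/(97 + 5625) - 223 = 1/5722 - 223 = -1276005/5722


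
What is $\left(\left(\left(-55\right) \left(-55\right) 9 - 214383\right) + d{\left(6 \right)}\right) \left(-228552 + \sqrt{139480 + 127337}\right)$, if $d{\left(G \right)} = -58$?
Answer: $42788591232 - 187216 \sqrt{266817} \approx 4.2692 \cdot 10^{10}$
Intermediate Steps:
$\left(\left(\left(-55\right) \left(-55\right) 9 - 214383\right) + d{\left(6 \right)}\right) \left(-228552 + \sqrt{139480 + 127337}\right) = \left(\left(\left(-55\right) \left(-55\right) 9 - 214383\right) - 58\right) \left(-228552 + \sqrt{139480 + 127337}\right) = \left(\left(3025 \cdot 9 - 214383\right) - 58\right) \left(-228552 + \sqrt{266817}\right) = \left(\left(27225 - 214383\right) - 58\right) \left(-228552 + \sqrt{266817}\right) = \left(-187158 - 58\right) \left(-228552 + \sqrt{266817}\right) = - 187216 \left(-228552 + \sqrt{266817}\right) = 42788591232 - 187216 \sqrt{266817}$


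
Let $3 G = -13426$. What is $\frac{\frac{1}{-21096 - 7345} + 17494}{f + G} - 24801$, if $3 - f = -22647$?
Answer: $- \frac{38457841759725}{1550717084} \approx -24800.0$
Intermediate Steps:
$f = 22650$ ($f = 3 - -22647 = 3 + 22647 = 22650$)
$G = - \frac{13426}{3}$ ($G = \frac{1}{3} \left(-13426\right) = - \frac{13426}{3} \approx -4475.3$)
$\frac{\frac{1}{-21096 - 7345} + 17494}{f + G} - 24801 = \frac{\frac{1}{-21096 - 7345} + 17494}{22650 - \frac{13426}{3}} - 24801 = \frac{\frac{1}{-28441} + 17494}{\frac{54524}{3}} - 24801 = \left(- \frac{1}{28441} + 17494\right) \frac{3}{54524} - 24801 = \frac{497546853}{28441} \cdot \frac{3}{54524} - 24801 = \frac{1492640559}{1550717084} - 24801 = - \frac{38457841759725}{1550717084}$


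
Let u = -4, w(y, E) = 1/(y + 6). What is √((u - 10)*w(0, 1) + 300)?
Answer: √2679/3 ≈ 17.253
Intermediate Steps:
w(y, E) = 1/(6 + y)
√((u - 10)*w(0, 1) + 300) = √((-4 - 10)/(6 + 0) + 300) = √(-14/6 + 300) = √(-14*⅙ + 300) = √(-7/3 + 300) = √(893/3) = √2679/3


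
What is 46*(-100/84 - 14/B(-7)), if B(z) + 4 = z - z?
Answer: 2231/21 ≈ 106.24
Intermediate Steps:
B(z) = -4 (B(z) = -4 + (z - z) = -4 + 0 = -4)
46*(-100/84 - 14/B(-7)) = 46*(-100/84 - 14/(-4)) = 46*(-100*1/84 - 14*(-¼)) = 46*(-25/21 + 7/2) = 46*(97/42) = 2231/21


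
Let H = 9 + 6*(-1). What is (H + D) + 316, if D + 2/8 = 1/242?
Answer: 154277/484 ≈ 318.75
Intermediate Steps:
D = -119/484 (D = -¼ + 1/242 = -119/484 ≈ -0.24587)
H = 3 (H = 9 - 6 = 3)
(H + D) + 316 = (3 - 119/484) + 316 = 1333/484 + 316 = 154277/484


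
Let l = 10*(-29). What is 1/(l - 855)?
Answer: -1/1145 ≈ -0.00087336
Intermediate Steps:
l = -290
1/(l - 855) = 1/(-290 - 855) = 1/(-1145) = -1/1145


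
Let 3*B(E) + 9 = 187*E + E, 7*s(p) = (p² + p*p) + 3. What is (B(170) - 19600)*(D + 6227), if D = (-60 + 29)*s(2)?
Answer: -387055184/7 ≈ -5.5294e+7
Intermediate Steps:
s(p) = 3/7 + 2*p²/7 (s(p) = ((p² + p*p) + 3)/7 = ((p² + p²) + 3)/7 = (2*p² + 3)/7 = (3 + 2*p²)/7 = 3/7 + 2*p²/7)
D = -341/7 (D = (-60 + 29)*(3/7 + (2/7)*2²) = -31*(3/7 + (2/7)*4) = -31*(3/7 + 8/7) = -31*11/7 = -341/7 ≈ -48.714)
B(E) = -3 + 188*E/3 (B(E) = -3 + (187*E + E)/3 = -3 + (188*E)/3 = -3 + 188*E/3)
(B(170) - 19600)*(D + 6227) = ((-3 + (188/3)*170) - 19600)*(-341/7 + 6227) = ((-3 + 31960/3) - 19600)*(43248/7) = (31951/3 - 19600)*(43248/7) = -26849/3*43248/7 = -387055184/7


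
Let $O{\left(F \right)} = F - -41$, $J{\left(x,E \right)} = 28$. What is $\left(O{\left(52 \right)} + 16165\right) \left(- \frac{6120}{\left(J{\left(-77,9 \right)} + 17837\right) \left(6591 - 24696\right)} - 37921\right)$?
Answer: $- \frac{260667576958426}{422805} \approx -6.1652 \cdot 10^{8}$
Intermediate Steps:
$O{\left(F \right)} = 41 + F$ ($O{\left(F \right)} = F + 41 = 41 + F$)
$\left(O{\left(52 \right)} + 16165\right) \left(- \frac{6120}{\left(J{\left(-77,9 \right)} + 17837\right) \left(6591 - 24696\right)} - 37921\right) = \left(\left(41 + 52\right) + 16165\right) \left(- \frac{6120}{\left(28 + 17837\right) \left(6591 - 24696\right)} - 37921\right) = \left(93 + 16165\right) \left(- \frac{6120}{17865 \left(-18105\right)} - 37921\right) = 16258 \left(- \frac{6120}{-323445825} - 37921\right) = 16258 \left(\left(-6120\right) \left(- \frac{1}{323445825}\right) - 37921\right) = 16258 \left(\frac{8}{422805} - 37921\right) = 16258 \left(- \frac{16033188397}{422805}\right) = - \frac{260667576958426}{422805}$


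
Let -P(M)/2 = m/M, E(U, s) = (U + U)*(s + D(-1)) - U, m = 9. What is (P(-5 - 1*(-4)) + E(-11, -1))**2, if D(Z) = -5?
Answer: 25921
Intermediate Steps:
E(U, s) = -U + 2*U*(-5 + s) (E(U, s) = (U + U)*(s - 5) - U = (2*U)*(-5 + s) - U = 2*U*(-5 + s) - U = -U + 2*U*(-5 + s))
P(M) = -18/M
(P(-5 - 1*(-4)) + E(-11, -1))**2 = (-18/(-5 - 1*(-4)) - 11*(-11 + 2*(-1)))**2 = (-18/(-5 + 4) - 11*(-11 - 2))**2 = (-18/(-1) - 11*(-13))**2 = (-18*(-1) + 143)**2 = (18 + 143)**2 = 161**2 = 25921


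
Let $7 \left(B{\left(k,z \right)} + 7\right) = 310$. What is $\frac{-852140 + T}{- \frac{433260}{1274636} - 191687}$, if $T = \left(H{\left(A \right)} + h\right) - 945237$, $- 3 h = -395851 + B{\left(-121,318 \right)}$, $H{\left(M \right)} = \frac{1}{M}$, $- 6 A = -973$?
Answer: $\frac{1549134184523959}{178300973564112} \approx 8.6883$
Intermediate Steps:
$A = \frac{973}{6}$ ($A = \left(- \frac{1}{6}\right) \left(-973\right) = \frac{973}{6} \approx 162.17$)
$B{\left(k,z \right)} = \frac{261}{7}$ ($B{\left(k,z \right)} = -7 + \frac{1}{7} \cdot 310 = -7 + \frac{310}{7} = \frac{261}{7}$)
$h = \frac{2770696}{21}$ ($h = - \frac{-395851 + \frac{261}{7}}{3} = \left(- \frac{1}{3}\right) \left(- \frac{2770696}{7}\right) = \frac{2770696}{21} \approx 1.3194 \cdot 10^{5}$)
$T = - \frac{2374020041}{2919}$ ($T = \left(\frac{1}{\frac{973}{6}} + \frac{2770696}{21}\right) - 945237 = \left(\frac{6}{973} + \frac{2770696}{21}\right) - 945237 = \frac{385126762}{2919} - 945237 = - \frac{2374020041}{2919} \approx -8.133 \cdot 10^{5}$)
$\frac{-852140 + T}{- \frac{433260}{1274636} - 191687} = \frac{-852140 - \frac{2374020041}{2919}}{- \frac{433260}{1274636} - 191687} = - \frac{4861416701}{2919 \left(\left(-433260\right) \frac{1}{1274636} - 191687\right)} = - \frac{4861416701}{2919 \left(- \frac{108315}{318659} - 191687\right)} = - \frac{4861416701}{2919 \left(- \frac{61082896048}{318659}\right)} = \left(- \frac{4861416701}{2919}\right) \left(- \frac{318659}{61082896048}\right) = \frac{1549134184523959}{178300973564112}$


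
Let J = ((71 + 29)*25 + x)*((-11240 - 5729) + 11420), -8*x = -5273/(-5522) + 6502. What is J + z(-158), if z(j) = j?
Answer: -413577739775/44176 ≈ -9.3620e+6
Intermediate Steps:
x = -35909317/44176 (x = -(-5273/(-5522) + 6502)/8 = -(-5273*(-1/5522) + 6502)/8 = -(5273/5522 + 6502)/8 = -⅛*35909317/5522 = -35909317/44176 ≈ -812.87)
J = -413570759967/44176 (J = ((71 + 29)*25 - 35909317/44176)*((-11240 - 5729) + 11420) = (100*25 - 35909317/44176)*(-16969 + 11420) = (2500 - 35909317/44176)*(-5549) = (74530683/44176)*(-5549) = -413570759967/44176 ≈ -9.3619e+6)
J + z(-158) = -413570759967/44176 - 158 = -413577739775/44176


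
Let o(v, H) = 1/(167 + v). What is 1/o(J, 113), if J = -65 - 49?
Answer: 53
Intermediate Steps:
J = -114
1/o(J, 113) = 1/(1/(167 - 114)) = 1/(1/53) = 53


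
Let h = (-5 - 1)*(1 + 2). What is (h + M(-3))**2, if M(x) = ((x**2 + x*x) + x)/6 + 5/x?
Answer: 10609/36 ≈ 294.69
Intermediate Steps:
M(x) = 5/x + x**2/3 + x/6 (M(x) = ((x**2 + x**2) + x)*(1/6) + 5/x = (2*x**2 + x)*(1/6) + 5/x = (x + 2*x**2)*(1/6) + 5/x = (x**2/3 + x/6) + 5/x = 5/x + x**2/3 + x/6)
h = -18 (h = -6*3 = -18)
(h + M(-3))**2 = (-18 + (5/(-3) + (1/3)*(-3)**2 + (1/6)*(-3)))**2 = (-18 + (5*(-1/3) + (1/3)*9 - 1/2))**2 = (-18 + (-5/3 + 3 - 1/2))**2 = (-18 + 5/6)**2 = (-103/6)**2 = 10609/36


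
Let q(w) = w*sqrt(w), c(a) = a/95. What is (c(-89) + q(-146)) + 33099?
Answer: 3144316/95 - 146*I*sqrt(146) ≈ 33098.0 - 1764.1*I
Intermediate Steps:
c(a) = a/95 (c(a) = a*(1/95) = a/95)
q(w) = w**(3/2)
(c(-89) + q(-146)) + 33099 = ((1/95)*(-89) + (-146)**(3/2)) + 33099 = (-89/95 - 146*I*sqrt(146)) + 33099 = 3144316/95 - 146*I*sqrt(146)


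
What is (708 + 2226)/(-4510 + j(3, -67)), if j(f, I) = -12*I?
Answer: -1467/1853 ≈ -0.79169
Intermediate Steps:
(708 + 2226)/(-4510 + j(3, -67)) = (708 + 2226)/(-4510 - 12*(-67)) = 2934/(-4510 + 804) = 2934/(-3706) = 2934*(-1/3706) = -1467/1853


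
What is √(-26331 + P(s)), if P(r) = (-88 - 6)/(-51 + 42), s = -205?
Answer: I*√236885/3 ≈ 162.24*I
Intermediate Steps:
P(r) = 94/9 (P(r) = -94/(-9) = -94*(-⅑) = 94/9)
√(-26331 + P(s)) = √(-26331 + 94/9) = √(-236885/9) = I*√236885/3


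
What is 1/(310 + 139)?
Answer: 1/449 ≈ 0.0022272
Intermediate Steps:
1/(310 + 139) = 1/449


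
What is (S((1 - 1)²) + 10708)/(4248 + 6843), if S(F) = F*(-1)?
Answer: 10708/11091 ≈ 0.96547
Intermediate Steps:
S(F) = -F
(S((1 - 1)²) + 10708)/(4248 + 6843) = (-(1 - 1)² + 10708)/(4248 + 6843) = (-1*0² + 10708)/11091 = (-1*0 + 10708)*(1/11091) = (0 + 10708)*(1/11091) = 10708*(1/11091) = 10708/11091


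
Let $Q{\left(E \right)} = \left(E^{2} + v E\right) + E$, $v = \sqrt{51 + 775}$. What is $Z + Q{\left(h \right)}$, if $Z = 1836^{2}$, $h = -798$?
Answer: $4006902 - 798 \sqrt{826} \approx 3.984 \cdot 10^{6}$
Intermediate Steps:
$v = \sqrt{826} \approx 28.74$
$Z = 3370896$
$Q{\left(E \right)} = E + E^{2} + E \sqrt{826}$ ($Q{\left(E \right)} = \left(E^{2} + \sqrt{826} E\right) + E = \left(E^{2} + E \sqrt{826}\right) + E = E + E^{2} + E \sqrt{826}$)
$Z + Q{\left(h \right)} = 3370896 - 798 \left(1 - 798 + \sqrt{826}\right) = 3370896 - 798 \left(-797 + \sqrt{826}\right) = 3370896 + \left(636006 - 798 \sqrt{826}\right) = 4006902 - 798 \sqrt{826}$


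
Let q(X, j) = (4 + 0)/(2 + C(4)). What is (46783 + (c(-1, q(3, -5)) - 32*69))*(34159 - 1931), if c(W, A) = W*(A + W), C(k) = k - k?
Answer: 1436530872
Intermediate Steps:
C(k) = 0
q(X, j) = 2 (q(X, j) = (4 + 0)/(2 + 0) = 4/2 = 4*(1/2) = 2)
(46783 + (c(-1, q(3, -5)) - 32*69))*(34159 - 1931) = (46783 + (-(2 - 1) - 32*69))*(34159 - 1931) = (46783 + (-1*1 - 2208))*32228 = (46783 + (-1 - 2208))*32228 = (46783 - 2209)*32228 = 44574*32228 = 1436530872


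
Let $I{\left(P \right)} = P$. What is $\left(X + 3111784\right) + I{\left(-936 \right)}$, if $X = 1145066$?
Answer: $4255914$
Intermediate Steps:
$\left(X + 3111784\right) + I{\left(-936 \right)} = \left(1145066 + 3111784\right) - 936 = 4256850 - 936 = 4255914$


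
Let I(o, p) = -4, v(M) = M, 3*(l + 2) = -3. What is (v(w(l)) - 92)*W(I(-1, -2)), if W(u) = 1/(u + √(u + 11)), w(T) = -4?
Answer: 128/3 + 32*√7/3 ≈ 70.888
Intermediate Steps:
l = -3 (l = -2 + (⅓)*(-3) = -2 - 1 = -3)
W(u) = 1/(u + √(11 + u))
(v(w(l)) - 92)*W(I(-1, -2)) = (-4 - 92)/(-4 + √(11 - 4)) = -96/(-4 + √7)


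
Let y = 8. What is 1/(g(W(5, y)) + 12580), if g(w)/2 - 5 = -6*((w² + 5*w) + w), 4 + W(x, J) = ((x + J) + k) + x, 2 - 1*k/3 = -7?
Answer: -1/10534 ≈ -9.4931e-5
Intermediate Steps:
k = 27 (k = 6 - 3*(-7) = 6 + 21 = 27)
W(x, J) = 23 + J + 2*x (W(x, J) = -4 + (((x + J) + 27) + x) = -4 + (((J + x) + 27) + x) = -4 + ((27 + J + x) + x) = -4 + (27 + J + 2*x) = 23 + J + 2*x)
g(w) = 10 - 72*w - 12*w² (g(w) = 10 + 2*(-6*((w² + 5*w) + w)) = 10 + 2*(-6*(w² + 6*w)) = 10 + 2*(-36*w - 6*w²) = 10 + (-72*w - 12*w²) = 10 - 72*w - 12*w²)
1/(g(W(5, y)) + 12580) = 1/((10 - 72*(23 + 8 + 2*5) - 12*(23 + 8 + 2*5)²) + 12580) = 1/((10 - 72*(23 + 8 + 10) - 12*(23 + 8 + 10)²) + 12580) = 1/((10 - 72*41 - 12*41²) + 12580) = 1/((10 - 2952 - 12*1681) + 12580) = 1/((10 - 2952 - 20172) + 12580) = 1/(-23114 + 12580) = 1/(-10534) = -1/10534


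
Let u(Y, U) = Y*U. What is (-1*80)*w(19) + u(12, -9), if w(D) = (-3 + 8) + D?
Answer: -2028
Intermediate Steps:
w(D) = 5 + D
u(Y, U) = U*Y
(-1*80)*w(19) + u(12, -9) = (-1*80)*(5 + 19) - 9*12 = -80*24 - 108 = -1920 - 108 = -2028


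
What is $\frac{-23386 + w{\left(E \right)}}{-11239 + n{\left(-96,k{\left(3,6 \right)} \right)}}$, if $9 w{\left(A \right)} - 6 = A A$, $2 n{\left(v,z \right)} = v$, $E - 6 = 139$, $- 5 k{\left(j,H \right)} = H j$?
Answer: $\frac{189443}{101583} \approx 1.8649$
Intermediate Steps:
$k{\left(j,H \right)} = - \frac{H j}{5}$
$E = 145$ ($E = 6 + 139 = 145$)
$n{\left(v,z \right)} = \frac{v}{2}$
$w{\left(A \right)} = \frac{2}{3} + \frac{A^{2}}{9}$ ($w{\left(A \right)} = \frac{2}{3} + \frac{A A}{9} = \frac{2}{3} + \frac{A^{2}}{9}$)
$\frac{-23386 + w{\left(E \right)}}{-11239 + n{\left(-96,k{\left(3,6 \right)} \right)}} = \frac{-23386 + \left(\frac{2}{3} + \frac{145^{2}}{9}\right)}{-11239 + \frac{1}{2} \left(-96\right)} = \frac{-23386 + \left(\frac{2}{3} + \frac{1}{9} \cdot 21025\right)}{-11239 - 48} = \frac{-23386 + \left(\frac{2}{3} + \frac{21025}{9}\right)}{-11287} = \left(-23386 + \frac{21031}{9}\right) \left(- \frac{1}{11287}\right) = \left(- \frac{189443}{9}\right) \left(- \frac{1}{11287}\right) = \frac{189443}{101583}$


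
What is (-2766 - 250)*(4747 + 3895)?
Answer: -26064272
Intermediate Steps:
(-2766 - 250)*(4747 + 3895) = -3016*8642 = -26064272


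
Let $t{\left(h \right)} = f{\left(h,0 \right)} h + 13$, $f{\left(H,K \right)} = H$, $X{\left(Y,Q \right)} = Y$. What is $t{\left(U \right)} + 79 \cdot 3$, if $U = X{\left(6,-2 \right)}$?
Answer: $286$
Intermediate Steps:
$U = 6$
$t{\left(h \right)} = 13 + h^{2}$ ($t{\left(h \right)} = h h + 13 = h^{2} + 13 = 13 + h^{2}$)
$t{\left(U \right)} + 79 \cdot 3 = \left(13 + 6^{2}\right) + 79 \cdot 3 = \left(13 + 36\right) + 237 = 49 + 237 = 286$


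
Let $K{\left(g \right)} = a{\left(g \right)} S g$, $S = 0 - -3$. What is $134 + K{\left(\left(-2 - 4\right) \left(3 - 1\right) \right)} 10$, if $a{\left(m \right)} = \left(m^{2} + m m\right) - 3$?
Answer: $-102466$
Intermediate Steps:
$S = 3$ ($S = 0 + 3 = 3$)
$a{\left(m \right)} = -3 + 2 m^{2}$ ($a{\left(m \right)} = \left(m^{2} + m^{2}\right) - 3 = 2 m^{2} - 3 = -3 + 2 m^{2}$)
$K{\left(g \right)} = g \left(-9 + 6 g^{2}\right)$ ($K{\left(g \right)} = \left(-3 + 2 g^{2}\right) 3 g = \left(-9 + 6 g^{2}\right) g = g \left(-9 + 6 g^{2}\right)$)
$134 + K{\left(\left(-2 - 4\right) \left(3 - 1\right) \right)} 10 = 134 + \left(- 9 \left(-2 - 4\right) \left(3 - 1\right) + 6 \left(\left(-2 - 4\right) \left(3 - 1\right)\right)^{3}\right) 10 = 134 + \left(- 9 \left(\left(-6\right) 2\right) + 6 \left(\left(-6\right) 2\right)^{3}\right) 10 = 134 + \left(\left(-9\right) \left(-12\right) + 6 \left(-12\right)^{3}\right) 10 = 134 + \left(108 + 6 \left(-1728\right)\right) 10 = 134 + \left(108 - 10368\right) 10 = 134 - 102600 = -102466$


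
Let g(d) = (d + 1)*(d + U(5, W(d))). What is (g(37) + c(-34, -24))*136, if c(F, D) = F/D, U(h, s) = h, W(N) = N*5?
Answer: 651746/3 ≈ 2.1725e+5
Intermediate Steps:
W(N) = 5*N
g(d) = (1 + d)*(5 + d) (g(d) = (d + 1)*(d + 5) = (1 + d)*(5 + d))
(g(37) + c(-34, -24))*136 = ((5 + 37² + 6*37) - 34/(-24))*136 = ((5 + 1369 + 222) - 34*(-1/24))*136 = (1596 + 17/12)*136 = (19169/12)*136 = 651746/3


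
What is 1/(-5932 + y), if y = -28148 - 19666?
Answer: -1/53746 ≈ -1.8606e-5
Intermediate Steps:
y = -47814
1/(-5932 + y) = 1/(-5932 - 47814) = 1/(-53746) = -1/53746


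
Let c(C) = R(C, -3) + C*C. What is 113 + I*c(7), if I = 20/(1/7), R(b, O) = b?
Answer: 7953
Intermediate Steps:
I = 140 (I = 20/(⅐) = 20*7 = 140)
c(C) = C + C² (c(C) = C + C*C = C + C²)
113 + I*c(7) = 113 + 140*(7*(1 + 7)) = 113 + 140*(7*8) = 113 + 140*56 = 113 + 7840 = 7953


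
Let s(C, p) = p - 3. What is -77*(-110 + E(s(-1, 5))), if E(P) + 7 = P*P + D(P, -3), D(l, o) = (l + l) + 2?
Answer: 8239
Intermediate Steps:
s(C, p) = -3 + p
D(l, o) = 2 + 2*l (D(l, o) = 2*l + 2 = 2 + 2*l)
E(P) = -5 + P**2 + 2*P (E(P) = -7 + (P*P + (2 + 2*P)) = -7 + (P**2 + (2 + 2*P)) = -7 + (2 + P**2 + 2*P) = -5 + P**2 + 2*P)
-77*(-110 + E(s(-1, 5))) = -77*(-110 + (-5 + (-3 + 5)**2 + 2*(-3 + 5))) = -77*(-110 + (-5 + 2**2 + 2*2)) = -77*(-110 + (-5 + 4 + 4)) = -77*(-110 + 3) = -77*(-107) = 8239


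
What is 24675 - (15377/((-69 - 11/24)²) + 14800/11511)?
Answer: 789155667575453/31987791279 ≈ 24671.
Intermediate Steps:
24675 - (15377/((-69 - 11/24)²) + 14800/11511) = 24675 - (15377/((-1667/24)²) + 14800/11511) = 24675 - (15377/(2778889/576) + 14800/11511) = 24675 - (15377*(576/2778889) + 14800/11511) = 24675 - (8857152/2778889 + 14800/11511) = 24675 - 1*143082233872/31987791279 = 24675 - 143082233872/31987791279 = 789155667575453/31987791279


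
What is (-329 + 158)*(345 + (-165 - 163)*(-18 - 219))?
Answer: -13351851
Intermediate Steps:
(-329 + 158)*(345 + (-165 - 163)*(-18 - 219)) = -171*(345 - 328*(-237)) = -171*(345 + 77736) = -171*78081 = -13351851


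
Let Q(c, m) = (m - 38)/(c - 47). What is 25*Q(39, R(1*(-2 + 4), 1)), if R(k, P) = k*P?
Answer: 225/2 ≈ 112.50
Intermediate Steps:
R(k, P) = P*k
Q(c, m) = (-38 + m)/(-47 + c)
25*Q(39, R(1*(-2 + 4), 1)) = 25*((-38 + 1*(1*(-2 + 4)))/(-47 + 39)) = 25*((-38 + 1*(1*2))/(-8)) = 25*(-(-38 + 1*2)/8) = 25*(-(-38 + 2)/8) = 25*(-1/8*(-36)) = 25*(9/2) = 225/2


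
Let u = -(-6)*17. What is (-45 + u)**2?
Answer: 3249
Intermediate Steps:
u = 102 (u = -1*(-102) = 102)
(-45 + u)**2 = (-45 + 102)**2 = 57**2 = 3249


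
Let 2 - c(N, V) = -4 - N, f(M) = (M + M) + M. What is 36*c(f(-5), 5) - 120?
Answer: -444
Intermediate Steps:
f(M) = 3*M (f(M) = 2*M + M = 3*M)
c(N, V) = 6 + N (c(N, V) = 2 - (-4 - N) = 2 + (4 + N) = 6 + N)
36*c(f(-5), 5) - 120 = 36*(6 + 3*(-5)) - 120 = 36*(6 - 15) - 120 = 36*(-9) - 120 = -324 - 120 = -444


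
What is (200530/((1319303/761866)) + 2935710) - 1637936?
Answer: 1864934120502/1319303 ≈ 1.4136e+6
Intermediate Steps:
(200530/((1319303/761866)) + 2935710) - 1637936 = (200530/((1319303*(1/761866))) + 2935710) - 1637936 = (200530/(1319303/761866) + 2935710) - 1637936 = (200530*(761866/1319303) + 2935710) - 1637936 = (152776988980/1319303 + 2935710) - 1637936 = 4025867999110/1319303 - 1637936 = 1864934120502/1319303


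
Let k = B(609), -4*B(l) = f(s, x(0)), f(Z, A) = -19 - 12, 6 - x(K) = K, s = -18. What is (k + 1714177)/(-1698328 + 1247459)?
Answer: -6856739/1803476 ≈ -3.8020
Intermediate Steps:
x(K) = 6 - K
f(Z, A) = -31
B(l) = 31/4 (B(l) = -1/4*(-31) = 31/4)
k = 31/4 ≈ 7.7500
(k + 1714177)/(-1698328 + 1247459) = (31/4 + 1714177)/(-1698328 + 1247459) = (6856739/4)/(-450869) = (6856739/4)*(-1/450869) = -6856739/1803476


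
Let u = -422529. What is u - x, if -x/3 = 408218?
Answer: 802125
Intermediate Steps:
x = -1224654 (x = -3*408218 = -1224654)
u - x = -422529 - 1*(-1224654) = -422529 + 1224654 = 802125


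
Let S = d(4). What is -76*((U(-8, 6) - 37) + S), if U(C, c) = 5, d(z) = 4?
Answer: 2128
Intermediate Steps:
S = 4
-76*((U(-8, 6) - 37) + S) = -76*((5 - 37) + 4) = -76*(-32 + 4) = -76*(-28) = 2128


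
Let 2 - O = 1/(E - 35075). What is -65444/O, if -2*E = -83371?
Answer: -216308781/6610 ≈ -32724.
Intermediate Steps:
E = 83371/2 (E = -½*(-83371) = 83371/2 ≈ 41686.)
O = 26440/13221 (O = 2 - 1/(83371/2 - 35075) = 2 - 1/13221/2 = 2 - 1*2/13221 = 2 - 2/13221 = 26440/13221 ≈ 1.9998)
-65444/O = -65444/26440/13221 = -65444*13221/26440 = -216308781/6610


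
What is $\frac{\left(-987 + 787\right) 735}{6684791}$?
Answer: $- \frac{147000}{6684791} \approx -0.02199$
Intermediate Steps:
$\frac{\left(-987 + 787\right) 735}{6684791} = \left(-200\right) 735 \cdot \frac{1}{6684791} = \left(-147000\right) \frac{1}{6684791} = - \frac{147000}{6684791}$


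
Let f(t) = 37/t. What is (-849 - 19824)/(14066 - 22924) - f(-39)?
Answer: 1133993/345462 ≈ 3.2825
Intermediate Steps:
(-849 - 19824)/(14066 - 22924) - f(-39) = (-849 - 19824)/(14066 - 22924) - 37/(-39) = -20673/(-8858) - 37*(-1)/39 = -20673*(-1/8858) - 1*(-37/39) = 20673/8858 + 37/39 = 1133993/345462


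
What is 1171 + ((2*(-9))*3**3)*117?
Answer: -55691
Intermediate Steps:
1171 + ((2*(-9))*3**3)*117 = 1171 - 18*27*117 = 1171 - 486*117 = 1171 - 56862 = -55691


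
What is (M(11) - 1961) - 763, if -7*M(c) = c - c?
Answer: -2724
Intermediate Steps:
M(c) = 0 (M(c) = -(c - c)/7 = -⅐*0 = 0)
(M(11) - 1961) - 763 = (0 - 1961) - 763 = -1961 - 763 = -2724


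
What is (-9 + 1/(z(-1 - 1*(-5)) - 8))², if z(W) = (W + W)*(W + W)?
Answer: 253009/3136 ≈ 80.679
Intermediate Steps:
z(W) = 4*W² (z(W) = (2*W)*(2*W) = 4*W²)
(-9 + 1/(z(-1 - 1*(-5)) - 8))² = (-9 + 1/(4*(-1 - 1*(-5))² - 8))² = (-9 + 1/(4*(-1 + 5)² - 8))² = (-9 + 1/(4*4² - 8))² = (-9 + 1/(4*16 - 8))² = (-9 + 1/(64 - 8))² = (-9 + 1/56)² = (-503/56)² = 253009/3136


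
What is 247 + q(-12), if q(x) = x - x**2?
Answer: 91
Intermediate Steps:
247 + q(-12) = 247 - 12*(1 - 1*(-12)) = 247 - 12*(1 + 12) = 247 - 12*13 = 247 - 156 = 91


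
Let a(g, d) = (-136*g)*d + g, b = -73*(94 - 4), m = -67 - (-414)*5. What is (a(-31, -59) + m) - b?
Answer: -240202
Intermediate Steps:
m = 2003 (m = -67 - 69*(-30) = -67 + 2070 = 2003)
b = -6570 (b = -73*90 = -6570)
a(g, d) = g - 136*d*g (a(g, d) = -136*d*g + g = g - 136*d*g)
(a(-31, -59) + m) - b = (-31*(1 - 136*(-59)) + 2003) - 1*(-6570) = (-31*(1 + 8024) + 2003) + 6570 = (-31*8025 + 2003) + 6570 = (-248775 + 2003) + 6570 = -246772 + 6570 = -240202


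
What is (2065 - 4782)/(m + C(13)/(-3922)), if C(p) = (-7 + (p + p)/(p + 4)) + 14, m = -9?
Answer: 181153258/600211 ≈ 301.82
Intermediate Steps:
C(p) = 7 + 2*p/(4 + p) (C(p) = (-7 + (2*p)/(4 + p)) + 14 = (-7 + 2*p/(4 + p)) + 14 = 7 + 2*p/(4 + p))
(2065 - 4782)/(m + C(13)/(-3922)) = (2065 - 4782)/(-9 + ((28 + 9*13)/(4 + 13))/(-3922)) = -2717/(-9 + ((28 + 117)/17)*(-1/3922)) = -2717/(-9 + ((1/17)*145)*(-1/3922)) = -2717/(-9 + (145/17)*(-1/3922)) = -2717/(-9 - 145/66674) = -2717/(-600211/66674) = -2717*(-66674/600211) = 181153258/600211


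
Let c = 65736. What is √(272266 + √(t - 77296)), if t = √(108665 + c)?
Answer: √(272266 + I*√(77296 - √174401)) ≈ 521.79 + 0.266*I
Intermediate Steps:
t = √174401 (t = √(108665 + 65736) = √174401 ≈ 417.61)
√(272266 + √(t - 77296)) = √(272266 + √(√174401 - 77296)) = √(272266 + √(-77296 + √174401))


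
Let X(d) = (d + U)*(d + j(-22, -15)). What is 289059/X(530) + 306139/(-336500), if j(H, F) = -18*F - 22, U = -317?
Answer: 7756139209/9293793500 ≈ 0.83455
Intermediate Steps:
j(H, F) = -22 - 18*F
X(d) = (-317 + d)*(248 + d) (X(d) = (d - 317)*(d + (-22 - 18*(-15))) = (-317 + d)*(d + (-22 + 270)) = (-317 + d)*(d + 248) = (-317 + d)*(248 + d))
289059/X(530) + 306139/(-336500) = 289059/(-78616 + 530² - 69*530) + 306139/(-336500) = 289059/(-78616 + 280900 - 36570) + 306139*(-1/336500) = 289059/165714 - 306139/336500 = 289059*(1/165714) - 306139/336500 = 96353/55238 - 306139/336500 = 7756139209/9293793500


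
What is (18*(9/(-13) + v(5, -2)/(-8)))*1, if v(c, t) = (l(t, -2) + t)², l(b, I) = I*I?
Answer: -279/13 ≈ -21.462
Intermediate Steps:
l(b, I) = I²
v(c, t) = (4 + t)² (v(c, t) = ((-2)² + t)² = (4 + t)²)
(18*(9/(-13) + v(5, -2)/(-8)))*1 = (18*(9/(-13) + (4 - 2)²/(-8)))*1 = (18*(9*(-1/13) + 2²*(-⅛)))*1 = (18*(-9/13 + 4*(-⅛)))*1 = (18*(-9/13 - ½))*1 = (18*(-31/26))*1 = -279/13*1 = -279/13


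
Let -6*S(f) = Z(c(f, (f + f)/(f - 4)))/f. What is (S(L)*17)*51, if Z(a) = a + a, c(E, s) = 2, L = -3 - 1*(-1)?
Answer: 289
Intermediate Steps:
L = -2 (L = -3 + 1 = -2)
Z(a) = 2*a
S(f) = -2/(3*f) (S(f) = -2*2/(6*f) = -2/(3*f))
(S(L)*17)*51 = (-2/3/(-2)*17)*51 = (-2/3*(-1/2)*17)*51 = ((1/3)*17)*51 = (17/3)*51 = 289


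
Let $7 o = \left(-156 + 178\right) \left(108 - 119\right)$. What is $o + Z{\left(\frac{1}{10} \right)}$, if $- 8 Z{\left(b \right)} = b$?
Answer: $- \frac{19367}{560} \approx -34.584$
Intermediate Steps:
$Z{\left(b \right)} = - \frac{b}{8}$
$o = - \frac{242}{7}$ ($o = \frac{\left(-156 + 178\right) \left(108 - 119\right)}{7} = \frac{22 \left(-11\right)}{7} = \frac{1}{7} \left(-242\right) = - \frac{242}{7} \approx -34.571$)
$o + Z{\left(\frac{1}{10} \right)} = - \frac{242}{7} - \frac{1}{8 \cdot 10} = - \frac{242}{7} - \frac{1}{80} = - \frac{19367}{560}$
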